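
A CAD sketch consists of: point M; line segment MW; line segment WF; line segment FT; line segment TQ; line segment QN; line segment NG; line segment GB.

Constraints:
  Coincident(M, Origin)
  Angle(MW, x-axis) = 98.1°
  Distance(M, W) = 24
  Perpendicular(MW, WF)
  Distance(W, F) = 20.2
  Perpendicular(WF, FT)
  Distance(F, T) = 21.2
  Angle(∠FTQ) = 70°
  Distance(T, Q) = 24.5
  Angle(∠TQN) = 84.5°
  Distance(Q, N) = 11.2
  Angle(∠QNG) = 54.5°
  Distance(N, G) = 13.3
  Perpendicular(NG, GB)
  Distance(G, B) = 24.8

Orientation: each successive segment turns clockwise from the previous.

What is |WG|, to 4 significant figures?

16.65

M is at the origin; MW runs at 98.1° with length 24.0, so W = (-3.382, 23.76). MW ⟂ WF, so WF runs at 8.100°; with |WF| = 20.2, F = (16.62, 26.61). WF is perpendicular to FT, so FT runs at -81.90°; with |FT| = 21.2, T = (19.60, 5.618). ∠FTQ = 70.0° gives TQ at 168.1° from the x-axis; with |TQ| = 24.5, Q = (-4.370, 10.67). ∠TQN = 84.5° gives QN at 72.60° from the x-axis; with |QN| = 11.2, N = (-1.020, 21.36). ∠QNG = 54.5° gives NG at -52.90° from the x-axis; with |NG| = 13.3, G = (7.002, 10.75). Then |WG| = |G − W| = 16.65.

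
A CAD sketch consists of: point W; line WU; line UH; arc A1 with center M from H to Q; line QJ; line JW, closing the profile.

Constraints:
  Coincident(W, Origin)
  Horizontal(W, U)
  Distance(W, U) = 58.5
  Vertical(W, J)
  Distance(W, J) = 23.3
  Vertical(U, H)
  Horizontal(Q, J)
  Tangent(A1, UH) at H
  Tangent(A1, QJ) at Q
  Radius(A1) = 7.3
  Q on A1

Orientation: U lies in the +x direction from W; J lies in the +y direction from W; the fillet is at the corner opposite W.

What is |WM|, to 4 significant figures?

53.64

W and J share the same x with |WJ| = 23.3 and J on the +y side, so J = (0.000, 23.30). The virtual corner opposite W is at (58.50, 23.30). Since A1 is tangent to UH there, MH ⟂ UH and tangency of A1 to QJ means the radius MQ is perpendicular to QJ, with radius 7.3, so the center M sits 7.3 in from both sides at M = (51.20, 16.00). Then |WM| = |M − W| = 53.64.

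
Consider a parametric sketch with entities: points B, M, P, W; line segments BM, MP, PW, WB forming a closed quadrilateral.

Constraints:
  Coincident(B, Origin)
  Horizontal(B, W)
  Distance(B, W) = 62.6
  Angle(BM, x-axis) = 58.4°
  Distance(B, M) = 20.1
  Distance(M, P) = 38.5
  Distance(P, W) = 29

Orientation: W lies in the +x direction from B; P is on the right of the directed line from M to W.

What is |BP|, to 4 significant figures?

37.91

Checks: |MP| = 38.50 ✓; |PW| = 29.00 ✓.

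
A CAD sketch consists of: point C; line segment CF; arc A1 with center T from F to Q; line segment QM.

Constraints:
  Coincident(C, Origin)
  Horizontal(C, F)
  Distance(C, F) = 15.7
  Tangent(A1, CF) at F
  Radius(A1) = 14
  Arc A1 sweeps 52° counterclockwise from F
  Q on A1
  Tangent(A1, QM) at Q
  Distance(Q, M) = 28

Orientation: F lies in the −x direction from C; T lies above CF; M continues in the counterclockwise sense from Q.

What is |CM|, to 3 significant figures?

30.2

On A1, F sits at bearing -90° from T; a 52° counterclockwise sweep puts Q at bearing -38°, so Q = T + 14.0·(cos -38°, sin -38°) = (-4.67, 5.38). The tangent condition forces TQ to be normal to QM, so QM runs along (−sin -38°, cos -38°); with |QM| = 28.0, M = (12.6, 27.4). Then |CM| = |M − C| = 30.2.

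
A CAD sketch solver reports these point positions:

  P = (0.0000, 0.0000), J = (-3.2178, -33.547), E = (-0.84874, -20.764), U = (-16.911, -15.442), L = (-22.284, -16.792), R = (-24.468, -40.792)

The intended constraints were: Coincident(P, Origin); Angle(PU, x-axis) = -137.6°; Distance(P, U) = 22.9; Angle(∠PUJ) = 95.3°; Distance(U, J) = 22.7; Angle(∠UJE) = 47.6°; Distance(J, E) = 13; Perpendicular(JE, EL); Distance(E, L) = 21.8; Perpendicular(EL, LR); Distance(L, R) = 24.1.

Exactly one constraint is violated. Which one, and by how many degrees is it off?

Perpendicular(EL, LR) — off by 5.30°.

P = (0.00, 0.00) ✓; PU at -137.6° ✓; |PU| = 22.90 ✓; ∠PUJ = 95.30° ✓; |UJ| = 22.70 ✓; ∠UJE = 47.60° ✓; |JE| = 13.00 ✓; ∠(JE, EL) = 90.00° ✓; |EL| = 21.80 ✓; ∠(EL, LR) = 95.30° ✗; |LR| = 24.10 ✓.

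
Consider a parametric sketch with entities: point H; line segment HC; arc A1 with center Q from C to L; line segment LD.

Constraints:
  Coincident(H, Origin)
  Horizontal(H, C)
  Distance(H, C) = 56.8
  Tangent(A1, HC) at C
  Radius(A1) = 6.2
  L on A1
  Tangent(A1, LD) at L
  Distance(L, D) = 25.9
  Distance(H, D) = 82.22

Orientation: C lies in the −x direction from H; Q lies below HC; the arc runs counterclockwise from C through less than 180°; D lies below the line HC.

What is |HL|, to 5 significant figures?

61.085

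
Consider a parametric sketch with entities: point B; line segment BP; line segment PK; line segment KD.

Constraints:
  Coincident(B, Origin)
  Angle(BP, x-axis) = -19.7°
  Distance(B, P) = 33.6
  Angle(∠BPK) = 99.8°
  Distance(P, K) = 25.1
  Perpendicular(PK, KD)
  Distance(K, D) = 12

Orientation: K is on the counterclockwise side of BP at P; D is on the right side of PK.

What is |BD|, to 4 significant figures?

54.63

B is at the origin; BP runs at -19.7° with length 33.6, so P = 33.6·(cos -19.7°, sin -19.7°) = (31.63, -11.33). ∠BPK = 99.8°, so PK runs at -19.7° + (180° − 99.8°) = 60.50° from the x-axis; with |PK| = 25.1, K = P + 25.1·(cos 60.50°, sin 60.50°) = (43.99, 10.52). PK ⟂ KD; with |KD| = 12.0 on the right of PK, D = K + 12.0·(0.8704, -0.4924) = (54.44, 4.610). Then |BD| = |D − B| = 54.63.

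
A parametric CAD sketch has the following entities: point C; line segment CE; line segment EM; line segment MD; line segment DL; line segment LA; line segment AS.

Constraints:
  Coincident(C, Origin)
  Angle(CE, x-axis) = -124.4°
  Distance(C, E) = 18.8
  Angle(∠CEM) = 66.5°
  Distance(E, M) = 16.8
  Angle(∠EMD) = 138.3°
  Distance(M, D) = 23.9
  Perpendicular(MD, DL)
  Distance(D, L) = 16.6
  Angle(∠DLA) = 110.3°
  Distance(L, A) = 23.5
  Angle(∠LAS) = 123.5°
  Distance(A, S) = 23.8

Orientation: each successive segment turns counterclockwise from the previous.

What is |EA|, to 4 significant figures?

19.79

C is at the origin; CE runs at -124.4° with length 18.8, so E = (-10.62, -15.51). ∠CEM = 66.5° gives EM at -10.90° from the x-axis; with |EM| = 16.8, M = (5.876, -18.69). ∠EMD = 138.3° gives MD at 30.80° from the x-axis; with |MD| = 23.9, D = (26.40, -6.451). MD ⟂ DL, so DL runs at 120.8°; with |DL| = 16.6, L = (17.90, 7.808). ∠DLA = 110.3° gives LA at -169.5° from the x-axis; with |LA| = 23.5, A = (-5.202, 3.525). Then |EA| = |A − E| = 19.79.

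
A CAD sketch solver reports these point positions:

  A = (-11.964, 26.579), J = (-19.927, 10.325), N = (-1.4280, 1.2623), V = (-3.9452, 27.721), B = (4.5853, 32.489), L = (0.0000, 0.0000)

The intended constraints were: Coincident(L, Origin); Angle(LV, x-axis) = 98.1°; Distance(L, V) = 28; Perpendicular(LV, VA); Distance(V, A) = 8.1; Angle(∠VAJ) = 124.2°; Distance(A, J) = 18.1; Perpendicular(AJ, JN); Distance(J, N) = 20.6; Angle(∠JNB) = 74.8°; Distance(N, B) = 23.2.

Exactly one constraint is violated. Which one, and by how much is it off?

Distance(N, B) = 23.2 — off by 8.60.

L = (0.00, 0.00) ✓; LV at 98.10° ✓; |LV| = 28.00 ✓; ∠(LV, VA) = 90.01° ✓; |VA| = 8.100 ✓; ∠VAJ = 124.2° ✓; |AJ| = 18.10 ✓; ∠(AJ, JN) = 90.00° ✓; |JN| = 20.60 ✓; ∠JNB = 74.80° ✓; |NB| = 31.80 ✗.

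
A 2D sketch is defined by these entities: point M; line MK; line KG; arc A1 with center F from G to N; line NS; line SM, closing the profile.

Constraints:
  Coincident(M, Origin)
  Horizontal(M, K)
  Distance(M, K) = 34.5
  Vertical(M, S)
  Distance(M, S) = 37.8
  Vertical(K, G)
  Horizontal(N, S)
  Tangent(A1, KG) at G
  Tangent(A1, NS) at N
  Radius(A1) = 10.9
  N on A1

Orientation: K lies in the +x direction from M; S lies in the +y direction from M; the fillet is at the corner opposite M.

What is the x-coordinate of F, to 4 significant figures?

23.60

M is at the origin; M and K share the same y with |MK| = 34.5 and K on the +x side, so K = (34.50, 0.000). MS is vertical with |MS| = 37.8 and S on the +y side, so S = (0.000, 37.80). The virtual corner opposite M is at (34.50, 37.80). Tangency of A1 to KG means the radius FG is perpendicular to KG and the tangent condition forces FN to be normal to NS, with radius 10.9, so the center F sits 10.9 in from both sides at F = (23.60, 26.90). So F.x = 23.60.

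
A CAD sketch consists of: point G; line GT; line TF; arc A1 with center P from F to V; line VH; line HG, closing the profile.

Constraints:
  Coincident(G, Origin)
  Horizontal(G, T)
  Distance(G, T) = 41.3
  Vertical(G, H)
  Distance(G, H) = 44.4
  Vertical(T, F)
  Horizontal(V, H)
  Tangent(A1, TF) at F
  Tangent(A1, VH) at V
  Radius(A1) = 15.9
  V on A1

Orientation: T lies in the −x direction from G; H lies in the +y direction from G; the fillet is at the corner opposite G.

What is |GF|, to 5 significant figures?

50.179

G is at the origin; GT is horizontal with |GT| = 41.3 and T on the −x side, so T = (-41.300, 0.0000). GH is vertical with |GH| = 44.4 and H on the +y side, so H = (0.0000, 44.400). The virtual corner opposite G is at (-41.300, 44.400). Tangency of A1 to TF means the radius PF is perpendicular to TF and since A1 is tangent to VH there, PV ⟂ VH, with radius 15.9, so the center P sits 15.9 in from both sides at P = (-25.400, 28.500). That places the tangent points at F = (-41.300, 28.500) on TF and V = (-25.400, 44.400) on VH. Then |GF| = |F − G| = 50.179.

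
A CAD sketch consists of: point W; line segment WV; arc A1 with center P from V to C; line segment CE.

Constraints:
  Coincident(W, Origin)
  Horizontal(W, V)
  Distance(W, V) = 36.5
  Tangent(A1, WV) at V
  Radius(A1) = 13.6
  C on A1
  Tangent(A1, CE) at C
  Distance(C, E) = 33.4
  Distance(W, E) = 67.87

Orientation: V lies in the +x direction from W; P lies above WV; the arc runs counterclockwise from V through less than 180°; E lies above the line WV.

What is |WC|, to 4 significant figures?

52.09

W is at the origin; W and V share the same y with |WV| = 36.5 and V on the +x side, so V = (36.50, 0.000). Tangency of A1 to WV means the radius PV is perpendicular to WV, so P = V + (0, 13.6) = (36.50, 13.60). Since PC ⟂ CE (tangency), |PE| = √(13.6² + 33.4²) = 36.06 regardless of where C sits on A1. So E lies on both circle(W, 67.87) and circle(P, 36.06); the above-WV intersection is E = (48.30, 47.68). C is the foot of the tangent from E: C = (50.08, 14.32).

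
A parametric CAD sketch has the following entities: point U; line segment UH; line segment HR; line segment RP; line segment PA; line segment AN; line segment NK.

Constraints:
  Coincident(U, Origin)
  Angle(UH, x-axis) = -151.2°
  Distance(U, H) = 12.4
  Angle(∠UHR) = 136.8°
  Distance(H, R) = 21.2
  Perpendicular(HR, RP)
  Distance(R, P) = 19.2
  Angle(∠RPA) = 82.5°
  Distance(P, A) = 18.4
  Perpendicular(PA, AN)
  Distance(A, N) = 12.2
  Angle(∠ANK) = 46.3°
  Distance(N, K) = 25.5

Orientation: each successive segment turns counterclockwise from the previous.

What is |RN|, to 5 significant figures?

17.302

U is at the origin; UH runs at -151.2° with length 12.4, so H = (-10.866, -5.9737). ∠UHR = 136.8° gives HR at -108.00° from the x-axis; with |HR| = 21.2, R = (-17.417, -26.136). The perpendicularity gives RP at right angles to HR, so RP runs at -18.000°; with |RP| = 19.2, P = (0.84292, -32.069). ∠RPA = 82.5° gives PA at 79.500° from the x-axis; with |PA| = 18.4, A = (4.1961, -13.977). The perpendicularity gives AN at right angles to PA, so AN runs at 169.50°; with |AN| = 12.2, N = (-7.7997, -11.754). Then |RN| = |N − R| = 17.302.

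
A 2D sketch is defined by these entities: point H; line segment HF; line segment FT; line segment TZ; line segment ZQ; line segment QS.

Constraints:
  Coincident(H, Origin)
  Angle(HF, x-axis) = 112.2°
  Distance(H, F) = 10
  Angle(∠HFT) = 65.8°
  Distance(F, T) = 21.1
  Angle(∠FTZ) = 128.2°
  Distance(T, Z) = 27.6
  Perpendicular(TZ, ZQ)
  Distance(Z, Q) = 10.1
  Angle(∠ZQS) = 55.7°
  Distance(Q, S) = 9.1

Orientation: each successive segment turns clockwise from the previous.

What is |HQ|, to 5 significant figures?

32.200

∠FTZ = 128.2° gives TZ at -53.800° from the x-axis; with |TZ| = 27.6, Z = (33.609, -13.750). TZ ⟂ ZQ, so ZQ runs at -143.80°; with |ZQ| = 10.1, Q = (25.459, -19.715). Then |HQ| = |Q − H| = 32.200.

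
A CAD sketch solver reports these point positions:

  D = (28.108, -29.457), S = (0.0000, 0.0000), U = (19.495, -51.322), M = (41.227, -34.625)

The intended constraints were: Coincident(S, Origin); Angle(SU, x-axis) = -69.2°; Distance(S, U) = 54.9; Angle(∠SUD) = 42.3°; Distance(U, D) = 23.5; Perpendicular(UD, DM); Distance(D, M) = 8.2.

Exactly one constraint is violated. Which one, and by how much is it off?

Distance(D, M) = 8.2 — off by 5.90.

S = (0.00, 0.00) ✓; SU at -69.20° ✓; |SU| = 54.90 ✓; ∠SUD = 42.30° ✓; |UD| = 23.50 ✓; ∠(UD, DM) = 90.00° ✓; |DM| = 14.10 ✗.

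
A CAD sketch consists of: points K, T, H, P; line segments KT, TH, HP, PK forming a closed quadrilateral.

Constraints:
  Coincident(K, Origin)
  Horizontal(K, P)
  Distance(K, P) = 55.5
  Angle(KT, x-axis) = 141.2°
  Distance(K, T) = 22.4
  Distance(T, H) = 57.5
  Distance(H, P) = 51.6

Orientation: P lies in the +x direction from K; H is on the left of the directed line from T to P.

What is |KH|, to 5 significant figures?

54.781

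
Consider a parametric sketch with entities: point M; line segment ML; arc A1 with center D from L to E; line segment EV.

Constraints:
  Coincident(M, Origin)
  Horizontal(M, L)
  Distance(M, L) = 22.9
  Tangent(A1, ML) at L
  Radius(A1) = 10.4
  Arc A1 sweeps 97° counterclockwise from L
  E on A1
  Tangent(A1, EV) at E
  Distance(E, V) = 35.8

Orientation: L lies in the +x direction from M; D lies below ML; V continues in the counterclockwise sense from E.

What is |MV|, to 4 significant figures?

50.15

M is at the origin; ML is horizontal with |ML| = 22.9 and L on the +x side, so L = (22.90, 0.000). Tangency of A1 to ML means the radius DL is perpendicular to ML, so D = L + (0, -10.4) = (22.90, -10.40). On A1, L sits at bearing 90° from D; a 97° counterclockwise sweep puts E at bearing 187°, so E = D + 10.4·(cos 187°, sin 187°) = (12.58, -11.67). A1 meets EV tangentially, so DE is at right angles to EV, so EV runs along (−sin 187°, cos 187°); with |EV| = 35.8, V = (16.94, -47.20). Then |MV| = |V − M| = 50.15.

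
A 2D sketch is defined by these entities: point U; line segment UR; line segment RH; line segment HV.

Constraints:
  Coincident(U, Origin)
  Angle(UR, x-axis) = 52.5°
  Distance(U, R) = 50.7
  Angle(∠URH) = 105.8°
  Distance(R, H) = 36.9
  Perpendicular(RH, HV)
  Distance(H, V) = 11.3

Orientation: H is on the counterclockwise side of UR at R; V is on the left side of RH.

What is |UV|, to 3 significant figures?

63.1

U is at the origin; UR runs at 52.5° with length 50.7, so R = 50.7·(cos 52.5°, sin 52.5°) = (30.9, 40.2). ∠URH = 105.8°, so RH runs at 52.5° + (180° − 105.8°) = 127° from the x-axis; with |RH| = 36.9, H = R + 36.9·(cos 127°, sin 127°) = (8.81, 69.8). RH is perpendicular to HV; with |HV| = 11.3 on the left of RH, V = H + 11.3·(-0.802, -0.598) = (-0.248, 63.1). Then |UV| = |V − U| = 63.1.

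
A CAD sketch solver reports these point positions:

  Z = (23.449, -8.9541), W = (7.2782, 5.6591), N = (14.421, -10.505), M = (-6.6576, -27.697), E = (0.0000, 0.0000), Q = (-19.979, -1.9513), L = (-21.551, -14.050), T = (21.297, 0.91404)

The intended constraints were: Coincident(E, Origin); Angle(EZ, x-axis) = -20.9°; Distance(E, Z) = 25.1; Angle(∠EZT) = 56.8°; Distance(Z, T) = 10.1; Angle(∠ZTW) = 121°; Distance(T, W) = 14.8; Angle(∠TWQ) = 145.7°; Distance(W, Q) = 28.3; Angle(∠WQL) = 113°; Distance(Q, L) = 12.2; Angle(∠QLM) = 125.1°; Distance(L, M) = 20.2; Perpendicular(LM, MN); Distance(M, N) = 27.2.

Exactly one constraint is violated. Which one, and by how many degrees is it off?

Perpendicular(LM, MN) — off by 8.30°.

E = (0.00, 0.00) ✓; EZ at -20.90° ✓; |EZ| = 25.10 ✓; ∠EZT = 56.80° ✓; |ZT| = 10.10 ✓; ∠ZTW = 121.0° ✓; |TW| = 14.80 ✓; ∠TWQ = 145.7° ✓; |WQ| = 28.30 ✓; ∠WQL = 113.0° ✓; |QL| = 12.20 ✓; ∠QLM = 125.1° ✓; |LM| = 20.20 ✓; ∠(LM, MN) = 81.70° ✗; |MN| = 27.20 ✓.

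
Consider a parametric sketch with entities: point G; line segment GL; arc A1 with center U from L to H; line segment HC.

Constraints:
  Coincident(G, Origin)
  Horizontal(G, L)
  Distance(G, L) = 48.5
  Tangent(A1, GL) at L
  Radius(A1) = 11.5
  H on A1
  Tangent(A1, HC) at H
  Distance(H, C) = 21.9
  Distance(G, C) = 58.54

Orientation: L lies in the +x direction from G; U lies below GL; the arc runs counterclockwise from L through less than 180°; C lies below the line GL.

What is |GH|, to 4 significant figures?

41.02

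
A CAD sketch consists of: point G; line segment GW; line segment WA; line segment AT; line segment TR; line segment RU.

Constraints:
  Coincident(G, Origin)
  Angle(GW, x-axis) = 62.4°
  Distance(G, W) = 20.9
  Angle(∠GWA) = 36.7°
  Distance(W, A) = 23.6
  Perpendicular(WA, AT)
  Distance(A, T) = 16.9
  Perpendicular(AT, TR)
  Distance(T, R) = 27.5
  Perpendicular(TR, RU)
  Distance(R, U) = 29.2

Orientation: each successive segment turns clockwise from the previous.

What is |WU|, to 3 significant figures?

12.9

The perpendicularity gives TR at right angles to AT, so TR runs at 99.1°; with |TR| = 27.5, R = (-7.62, 19.7). The perpendicularity gives RU at right angles to TR, so RU runs at 9.10°; with |RU| = 29.2, U = (21.2, 24.3). Then |WU| = |U − W| = 12.9.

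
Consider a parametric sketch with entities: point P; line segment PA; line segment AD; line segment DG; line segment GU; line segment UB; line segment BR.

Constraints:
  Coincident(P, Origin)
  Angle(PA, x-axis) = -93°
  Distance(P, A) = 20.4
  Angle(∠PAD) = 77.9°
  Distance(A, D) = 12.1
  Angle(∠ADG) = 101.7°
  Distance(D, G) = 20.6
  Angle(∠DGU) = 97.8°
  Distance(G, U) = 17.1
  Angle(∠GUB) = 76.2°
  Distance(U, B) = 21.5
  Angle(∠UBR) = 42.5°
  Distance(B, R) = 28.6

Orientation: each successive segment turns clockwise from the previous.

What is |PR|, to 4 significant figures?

15.49

P is at the origin; PA runs at -93.0° with length 20.4, so A = (-1.068, -20.37). ∠PAD = 77.9° gives AD at 164.9° from the x-axis; with |AD| = 12.1, D = (-12.75, -17.22). ∠ADG = 101.7° gives DG at 86.60° from the x-axis; with |DG| = 20.6, G = (-11.53, 3.344). ∠DGU = 97.8° gives GU at 4.400° from the x-axis; with |GU| = 17.1, U = (5.521, 4.656). ∠GUB = 76.2° gives UB at -99.40° from the x-axis; with |UB| = 21.5, B = (2.010, -16.56). ∠UBR = 42.5° gives BR at 123.1° from the x-axis; with |BR| = 28.6, R = (-13.61, 7.403). Then |PR| = |R − P| = 15.49.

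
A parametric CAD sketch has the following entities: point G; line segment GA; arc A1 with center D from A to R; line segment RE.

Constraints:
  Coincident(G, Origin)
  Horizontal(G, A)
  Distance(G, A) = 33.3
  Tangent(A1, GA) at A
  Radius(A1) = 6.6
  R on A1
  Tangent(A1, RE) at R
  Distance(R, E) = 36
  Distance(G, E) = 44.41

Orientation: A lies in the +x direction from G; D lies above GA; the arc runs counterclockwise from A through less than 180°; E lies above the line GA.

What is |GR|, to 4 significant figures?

40.13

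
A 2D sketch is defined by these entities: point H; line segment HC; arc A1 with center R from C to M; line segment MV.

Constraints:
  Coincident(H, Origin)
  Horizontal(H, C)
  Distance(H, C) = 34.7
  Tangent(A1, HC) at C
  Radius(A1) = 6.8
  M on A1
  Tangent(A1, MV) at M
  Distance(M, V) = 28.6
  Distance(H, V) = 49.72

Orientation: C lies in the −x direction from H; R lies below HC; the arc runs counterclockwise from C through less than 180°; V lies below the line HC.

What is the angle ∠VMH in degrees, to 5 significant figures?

87.088°

H is at the origin; HC is horizontal with |HC| = 34.7 and C on the −x side, so C = (-34.700, 0.0000). A1 meets HC tangentially, so RC is at right angles to HC, so R = C + (0, -6.8) = (-34.700, -6.8000). Since RM ⟂ MV (tangency), |RV| = √(6.8² + 28.6²) = 29.397 regardless of where M sits on A1. So V lies on both circle(H, 49.72) and circle(R, 29.397); the below-HC intersection is V = (-34.092, -36.191). M is the foot of the tangent from V: M = (-41.282, -8.5093).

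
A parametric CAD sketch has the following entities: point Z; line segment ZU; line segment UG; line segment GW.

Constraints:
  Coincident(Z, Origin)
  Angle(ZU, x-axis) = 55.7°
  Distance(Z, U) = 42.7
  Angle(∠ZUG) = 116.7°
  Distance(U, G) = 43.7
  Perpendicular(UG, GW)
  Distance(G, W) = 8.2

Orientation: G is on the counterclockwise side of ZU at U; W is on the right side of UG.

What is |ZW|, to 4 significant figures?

78.12

Z is at the origin; ZU runs at 55.7° with length 42.7, so U = 42.7·(cos 55.7°, sin 55.7°) = (24.06, 35.27). ∠ZUG = 116.7°, so UG runs at 55.7° + (180° − 116.7°) = 119.0° from the x-axis; with |UG| = 43.7, G = U + 43.7·(cos 119.0°, sin 119.0°) = (2.876, 73.50). UG is perpendicular to GW; with |GW| = 8.2 on the right of UG, W = G + 8.2·(0.8746, 0.4848) = (10.05, 77.47). Then |ZW| = |W − Z| = 78.12.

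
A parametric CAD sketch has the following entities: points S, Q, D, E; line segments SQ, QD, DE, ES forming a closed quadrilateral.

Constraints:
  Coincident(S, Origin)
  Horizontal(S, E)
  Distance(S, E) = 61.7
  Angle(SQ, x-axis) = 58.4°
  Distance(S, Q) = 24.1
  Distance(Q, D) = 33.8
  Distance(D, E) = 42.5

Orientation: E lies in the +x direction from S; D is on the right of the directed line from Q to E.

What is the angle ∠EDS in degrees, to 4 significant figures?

133.1°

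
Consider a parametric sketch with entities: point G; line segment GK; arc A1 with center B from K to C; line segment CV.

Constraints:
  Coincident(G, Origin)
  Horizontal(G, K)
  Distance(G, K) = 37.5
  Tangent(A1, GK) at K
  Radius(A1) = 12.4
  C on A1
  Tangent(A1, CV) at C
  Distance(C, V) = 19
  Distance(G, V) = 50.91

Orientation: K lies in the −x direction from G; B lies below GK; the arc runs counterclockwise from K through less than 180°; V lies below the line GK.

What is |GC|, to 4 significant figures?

51.51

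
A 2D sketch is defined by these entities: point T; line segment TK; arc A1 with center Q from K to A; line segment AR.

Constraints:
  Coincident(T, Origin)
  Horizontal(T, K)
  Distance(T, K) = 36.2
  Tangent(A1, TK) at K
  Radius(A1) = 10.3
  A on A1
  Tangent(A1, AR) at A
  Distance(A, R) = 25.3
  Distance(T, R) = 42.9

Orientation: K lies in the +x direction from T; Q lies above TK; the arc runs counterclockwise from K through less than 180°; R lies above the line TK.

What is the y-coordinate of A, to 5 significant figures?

17.839

T is at the origin; T and K share the same y with |TK| = 36.2 and K on the +x side, so K = (36.200, 0.0000). The tangent condition forces QK to be normal to TK, so Q = K + (0, 10.3) = (36.200, 10.300). Since QA ⟂ AR (tangency), |QR| = √(10.3² + 25.3²) = 27.316 regardless of where A sits on A1. So R lies on both circle(T, 42.9) and circle(Q, 27.316); the above-TK intersection is R = (24.699, 35.077). A is the foot of the tangent from R: A = (43.218, 17.839).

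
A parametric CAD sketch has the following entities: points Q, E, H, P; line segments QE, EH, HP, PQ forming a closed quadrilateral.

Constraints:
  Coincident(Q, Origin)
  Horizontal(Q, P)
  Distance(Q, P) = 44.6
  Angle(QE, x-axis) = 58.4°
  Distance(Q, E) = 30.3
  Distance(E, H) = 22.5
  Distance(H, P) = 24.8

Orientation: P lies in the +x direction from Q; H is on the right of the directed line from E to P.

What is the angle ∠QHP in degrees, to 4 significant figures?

161.0°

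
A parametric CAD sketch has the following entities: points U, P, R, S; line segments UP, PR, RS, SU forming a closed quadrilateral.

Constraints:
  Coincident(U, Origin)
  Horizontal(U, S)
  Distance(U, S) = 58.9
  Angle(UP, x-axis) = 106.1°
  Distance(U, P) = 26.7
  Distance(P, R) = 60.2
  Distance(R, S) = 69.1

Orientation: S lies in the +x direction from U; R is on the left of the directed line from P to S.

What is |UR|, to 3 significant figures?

75.7

U is at the origin; U and S share the same y with |US| = 58.9 and S in +x, so S = (58.9, 0). UP runs at 106.1° with |UP| = 26.7, so P = (-7.40, 25.7). R is determined by |PR| = 60.2 and |RS| = 69.1 together: it lies at the intersection of circle(P, 60.2) and circle(S, 69.1). With |PS| = 71.1, the foot of the radical line on PS is 27.5 from P and the perpendicular offset is √(60.2² − 27.5²) = 53.6. Taking the left-of-PS solution: R = (37.5, 65.7).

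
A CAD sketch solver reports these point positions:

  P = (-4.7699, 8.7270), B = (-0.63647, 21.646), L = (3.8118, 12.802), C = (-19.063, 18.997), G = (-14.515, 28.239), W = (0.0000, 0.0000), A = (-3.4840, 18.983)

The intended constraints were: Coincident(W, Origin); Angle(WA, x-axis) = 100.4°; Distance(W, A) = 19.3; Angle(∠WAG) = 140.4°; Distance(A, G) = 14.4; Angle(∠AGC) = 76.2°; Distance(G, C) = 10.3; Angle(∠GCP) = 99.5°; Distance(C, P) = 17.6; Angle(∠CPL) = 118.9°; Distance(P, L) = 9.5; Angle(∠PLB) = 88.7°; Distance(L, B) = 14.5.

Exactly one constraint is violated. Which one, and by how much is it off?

Distance(L, B) = 14.5 — off by 4.60.

W = (0.00, 0.00) ✓; WA at 100.4° ✓; |WA| = 19.30 ✓; ∠WAG = 140.4° ✓; |AG| = 14.40 ✓; ∠AGC = 76.20° ✓; |GC| = 10.30 ✓; ∠GCP = 99.50° ✓; |CP| = 17.60 ✓; ∠CPL = 118.9° ✓; |PL| = 9.500 ✓; ∠PLB = 88.70° ✓; |LB| = 9.900 ✗.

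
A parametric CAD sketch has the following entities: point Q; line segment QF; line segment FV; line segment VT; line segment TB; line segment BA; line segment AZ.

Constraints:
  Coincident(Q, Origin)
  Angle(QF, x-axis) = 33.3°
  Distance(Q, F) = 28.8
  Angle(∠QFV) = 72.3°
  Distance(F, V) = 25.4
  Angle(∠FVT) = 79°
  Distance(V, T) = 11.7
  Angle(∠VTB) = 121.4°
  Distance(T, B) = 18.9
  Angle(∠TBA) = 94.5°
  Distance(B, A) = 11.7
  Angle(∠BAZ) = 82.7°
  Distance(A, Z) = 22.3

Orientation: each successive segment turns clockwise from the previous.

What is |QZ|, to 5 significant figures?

29.725

Q is at the origin; QF runs at 33.3° with length 28.8, so F = (24.071, 15.812). ∠QFV = 72.3° gives FV at -74.400° from the x-axis; with |FV| = 25.4, V = (30.902, -8.6525). ∠FVT = 79.0° gives VT at -175.40° from the x-axis; with |VT| = 11.7, T = (19.240, -9.5908). ∠VTB = 121.4° gives TB at 126.00° from the x-axis; with |TB| = 18.9, B = (8.1304, 5.6996). ∠TBA = 94.5° gives BA at 40.500° from the x-axis; with |BA| = 11.7, A = (17.027, 13.298). ∠BAZ = 82.7° gives AZ at -56.800° from the x-axis; with |AZ| = 22.3, Z = (29.238, -5.3617). Then |QZ| = |Z − Q| = 29.725.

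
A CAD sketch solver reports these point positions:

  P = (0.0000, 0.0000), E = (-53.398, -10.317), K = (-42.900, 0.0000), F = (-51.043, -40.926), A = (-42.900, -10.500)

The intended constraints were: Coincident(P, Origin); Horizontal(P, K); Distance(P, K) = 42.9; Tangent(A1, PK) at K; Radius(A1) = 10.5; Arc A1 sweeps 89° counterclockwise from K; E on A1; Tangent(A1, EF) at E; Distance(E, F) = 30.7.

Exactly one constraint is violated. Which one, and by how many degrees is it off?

Tangent(A1, EF) at E — off by 5.40°.

P = (0.00, 0.00) ✓; P.y = 0.00, K.y = 0.00 ✓; |PK| = 42.90 ✓; ∠(AK, KP) = 90.00° ✓; |AK| = 10.50 ✓; bearing(A→E) − bearing(A→K) = 89.00° ✓; |AE| = 10.50 ✓; ∠(AE, EF) = 84.60° ✗; |EF| = 30.70 ✓.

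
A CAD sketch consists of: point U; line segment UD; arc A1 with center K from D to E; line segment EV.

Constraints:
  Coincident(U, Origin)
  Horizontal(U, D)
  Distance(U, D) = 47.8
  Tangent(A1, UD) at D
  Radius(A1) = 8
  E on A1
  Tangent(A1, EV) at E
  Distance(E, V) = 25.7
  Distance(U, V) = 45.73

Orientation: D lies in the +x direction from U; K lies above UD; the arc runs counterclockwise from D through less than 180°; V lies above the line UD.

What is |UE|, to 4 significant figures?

54.88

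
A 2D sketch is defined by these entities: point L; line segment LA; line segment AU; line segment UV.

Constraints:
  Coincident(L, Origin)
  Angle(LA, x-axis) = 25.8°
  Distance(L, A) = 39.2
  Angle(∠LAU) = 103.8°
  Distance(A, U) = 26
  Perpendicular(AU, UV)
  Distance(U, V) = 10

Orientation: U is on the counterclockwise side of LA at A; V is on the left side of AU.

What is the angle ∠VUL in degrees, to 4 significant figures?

42.88°

L is at the origin; LA runs at 25.8° with length 39.2, so A = 39.2·(cos 25.8°, sin 25.8°) = (35.29, 17.06). ∠LAU = 103.8°, so AU runs at 25.8° + (180° − 103.8°) = 102.0° from the x-axis; with |AU| = 26.0, U = A + 26.0·(cos 102.0°, sin 102.0°) = (29.89, 42.49). The perpendicularity gives UV at right angles to AU; with |UV| = 10.0 on the left of AU, V = U + 10.0·(-0.9781, -0.2079) = (20.11, 40.41). Then cos ∠VUL = UV·UL / (|UV||UL|), giving 42.88°.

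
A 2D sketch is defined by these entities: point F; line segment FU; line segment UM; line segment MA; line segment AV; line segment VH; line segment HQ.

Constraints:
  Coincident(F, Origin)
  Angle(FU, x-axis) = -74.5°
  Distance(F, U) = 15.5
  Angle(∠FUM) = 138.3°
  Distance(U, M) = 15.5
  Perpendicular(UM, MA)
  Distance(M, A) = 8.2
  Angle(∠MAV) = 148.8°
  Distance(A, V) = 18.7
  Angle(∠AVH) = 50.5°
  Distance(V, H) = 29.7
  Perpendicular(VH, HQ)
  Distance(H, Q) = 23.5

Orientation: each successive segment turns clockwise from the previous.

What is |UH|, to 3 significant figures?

5.54

F is at the origin; FU runs at -74.5° with length 15.5, so U = (4.14, -14.9). ∠FUM = 138.3° gives UM at -116° from the x-axis; with |UM| = 15.5, M = (-2.70, -28.8). UM is perpendicular to MA, so MA runs at 154°; with |MA| = 8.2, A = (-10.1, -25.2). ∠MAV = 148.8° gives AV at 123° from the x-axis; with |AV| = 18.7, V = (-20.1, -9.47). ∠AVH = 50.5° gives VH at -6.90° from the x-axis; with |VH| = 29.7, H = (9.35, -13.0). Then |UH| = |H − U| = 5.54.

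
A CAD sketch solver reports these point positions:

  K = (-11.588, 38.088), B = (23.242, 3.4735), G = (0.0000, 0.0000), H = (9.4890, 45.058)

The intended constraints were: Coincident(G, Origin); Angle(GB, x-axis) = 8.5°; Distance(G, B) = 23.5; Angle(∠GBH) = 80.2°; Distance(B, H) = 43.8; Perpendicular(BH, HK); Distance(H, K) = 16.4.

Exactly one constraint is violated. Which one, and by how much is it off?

Distance(H, K) = 16.4 — off by 5.80.

G = (0.00, 0.00) ✓; GB at 8.500° ✓; |GB| = 23.50 ✓; ∠GBH = 80.20° ✓; |BH| = 43.80 ✓; ∠(BH, HK) = 90.00° ✓; |HK| = 22.20 ✗.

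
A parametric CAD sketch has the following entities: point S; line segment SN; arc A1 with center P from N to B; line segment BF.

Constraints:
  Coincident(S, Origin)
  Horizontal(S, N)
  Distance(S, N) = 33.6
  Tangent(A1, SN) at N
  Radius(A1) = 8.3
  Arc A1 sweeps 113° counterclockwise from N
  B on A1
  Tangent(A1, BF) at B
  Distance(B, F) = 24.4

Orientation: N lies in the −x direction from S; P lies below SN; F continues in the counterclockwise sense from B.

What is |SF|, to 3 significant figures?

46.5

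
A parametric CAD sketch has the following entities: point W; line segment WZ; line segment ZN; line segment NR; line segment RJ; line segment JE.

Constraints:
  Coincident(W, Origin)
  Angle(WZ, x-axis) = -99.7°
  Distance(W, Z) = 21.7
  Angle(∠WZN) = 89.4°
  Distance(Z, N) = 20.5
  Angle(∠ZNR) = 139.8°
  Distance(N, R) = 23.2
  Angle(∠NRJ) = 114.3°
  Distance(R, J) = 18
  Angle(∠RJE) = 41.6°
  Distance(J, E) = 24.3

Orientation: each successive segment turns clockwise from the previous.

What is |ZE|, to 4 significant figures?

25.01

W is at the origin; WZ runs at -99.7° with length 21.7, so Z = (-3.656, -21.39). ∠WZN = 89.4° gives ZN at 169.7° from the x-axis; with |ZN| = 20.5, N = (-23.83, -17.72). ∠ZNR = 139.8° gives NR at 129.5° from the x-axis; with |NR| = 23.2, R = (-38.58, 0.1774). ∠NRJ = 114.3° gives RJ at 63.80° from the x-axis; with |RJ| = 18.0, J = (-30.64, 16.33). ∠RJE = 41.6° gives JE at -74.60° from the x-axis; with |JE| = 24.3, E = (-24.18, -7.099). Then |ZE| = |E − Z| = 25.01.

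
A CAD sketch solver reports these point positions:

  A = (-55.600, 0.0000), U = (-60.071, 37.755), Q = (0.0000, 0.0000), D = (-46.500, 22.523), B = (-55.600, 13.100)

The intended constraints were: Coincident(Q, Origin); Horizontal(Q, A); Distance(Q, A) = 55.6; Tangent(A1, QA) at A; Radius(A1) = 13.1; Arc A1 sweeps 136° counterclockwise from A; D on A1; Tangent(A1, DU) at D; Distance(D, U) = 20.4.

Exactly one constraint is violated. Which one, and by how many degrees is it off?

Tangent(A1, DU) at D — off by 4.30°.

Q = (0.00, 0.00) ✓; Q.y = 0.00, A.y = 0.00 ✓; |QA| = 55.60 ✓; ∠(BA, AQ) = 90.00° ✓; |BA| = 13.10 ✓; bearing(B→D) − bearing(B→A) = 136.0° ✓; |BD| = 13.10 ✓; ∠(BD, DU) = 94.30° ✗; |DU| = 20.40 ✓.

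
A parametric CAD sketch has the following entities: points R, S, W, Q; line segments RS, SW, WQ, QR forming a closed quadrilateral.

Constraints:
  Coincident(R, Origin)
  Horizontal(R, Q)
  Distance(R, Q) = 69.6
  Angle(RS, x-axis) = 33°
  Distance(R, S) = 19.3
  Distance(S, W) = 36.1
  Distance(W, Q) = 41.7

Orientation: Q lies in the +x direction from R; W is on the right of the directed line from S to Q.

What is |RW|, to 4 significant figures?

39.70

R is at the origin; R and Q share the same y with |RQ| = 69.6 and Q in +x, so Q = (69.6, 0). RS runs at 33.0° with |RS| = 19.3, so S = (16.19, 10.51). W is determined by |SW| = 36.1 and |WQ| = 41.7 together: it lies at the intersection of circle(S, 36.1) and circle(Q, 41.7). With |SQ| = 54.44, the foot of the radical line on SQ is 23.22 from S and the perpendicular offset is √(36.1² − 23.22²) = 27.64. Taking the right-of-SQ solution: W = (33.63, -21.09).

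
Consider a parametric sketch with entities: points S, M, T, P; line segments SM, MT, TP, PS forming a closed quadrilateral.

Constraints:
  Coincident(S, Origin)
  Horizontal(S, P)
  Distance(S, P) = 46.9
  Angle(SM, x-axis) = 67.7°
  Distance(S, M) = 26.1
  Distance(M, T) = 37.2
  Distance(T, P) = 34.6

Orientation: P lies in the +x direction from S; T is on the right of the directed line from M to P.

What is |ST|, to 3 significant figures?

19.5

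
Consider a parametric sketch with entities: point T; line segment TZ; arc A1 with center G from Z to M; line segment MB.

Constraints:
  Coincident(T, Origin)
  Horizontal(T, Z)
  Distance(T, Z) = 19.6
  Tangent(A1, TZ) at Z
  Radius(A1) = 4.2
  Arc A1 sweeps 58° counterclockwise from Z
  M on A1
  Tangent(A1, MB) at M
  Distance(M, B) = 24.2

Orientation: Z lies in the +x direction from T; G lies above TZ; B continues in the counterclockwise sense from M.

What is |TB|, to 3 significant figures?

42.4

On A1, Z sits at bearing -90° from G; a 58° counterclockwise sweep puts M at bearing -32°, so M = G + 4.2·(cos -32°, sin -32°) = (23.2, 1.97). A1 meets MB tangentially, so GM is at right angles to MB, so MB runs along (−sin -32°, cos -32°); with |MB| = 24.2, B = (36.0, 22.5). Then |TB| = |B − T| = 42.4.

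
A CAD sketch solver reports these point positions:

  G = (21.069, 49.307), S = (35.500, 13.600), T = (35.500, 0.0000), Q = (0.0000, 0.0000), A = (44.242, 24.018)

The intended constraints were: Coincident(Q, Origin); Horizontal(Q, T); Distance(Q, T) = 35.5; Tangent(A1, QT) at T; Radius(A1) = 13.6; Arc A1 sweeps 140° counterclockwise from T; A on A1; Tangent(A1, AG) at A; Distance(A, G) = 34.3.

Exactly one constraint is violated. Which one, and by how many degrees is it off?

Tangent(A1, AG) at A — off by 7.50°.

Q = (0.00, 0.00) ✓; Q.y = 0.00, T.y = 0.00 ✓; |QT| = 35.50 ✓; ∠(ST, TQ) = 90.00° ✓; |ST| = 13.60 ✓; bearing(S→A) − bearing(S→T) = 140.0° ✓; |SA| = 13.60 ✓; ∠(SA, AG) = 97.50° ✗; |AG| = 34.30 ✓.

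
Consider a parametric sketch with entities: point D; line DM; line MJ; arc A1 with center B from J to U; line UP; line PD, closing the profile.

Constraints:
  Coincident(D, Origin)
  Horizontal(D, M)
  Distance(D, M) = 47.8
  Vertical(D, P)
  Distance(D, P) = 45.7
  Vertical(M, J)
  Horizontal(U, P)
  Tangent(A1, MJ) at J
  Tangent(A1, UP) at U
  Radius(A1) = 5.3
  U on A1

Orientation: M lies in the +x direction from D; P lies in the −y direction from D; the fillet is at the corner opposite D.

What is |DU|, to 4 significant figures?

62.41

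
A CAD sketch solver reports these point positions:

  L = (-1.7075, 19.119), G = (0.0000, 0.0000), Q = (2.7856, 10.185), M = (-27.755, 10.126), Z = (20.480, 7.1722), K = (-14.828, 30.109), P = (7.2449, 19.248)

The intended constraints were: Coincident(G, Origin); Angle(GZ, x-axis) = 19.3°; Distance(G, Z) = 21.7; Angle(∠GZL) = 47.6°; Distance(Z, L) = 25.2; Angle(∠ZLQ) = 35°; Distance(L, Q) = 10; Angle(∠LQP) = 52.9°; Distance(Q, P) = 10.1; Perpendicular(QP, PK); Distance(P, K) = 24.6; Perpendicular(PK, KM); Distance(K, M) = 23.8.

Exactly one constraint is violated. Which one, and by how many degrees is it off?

Perpendicular(PK, KM) — off by 6.70°.

G = (0.00, 0.00) ✓; GZ at 19.30° ✓; |GZ| = 21.70 ✓; ∠GZL = 47.60° ✓; |ZL| = 25.20 ✓; ∠ZLQ = 35.00° ✓; |LQ| = 10.00 ✓; ∠LQP = 52.90° ✓; |QP| = 10.10 ✓; ∠(QP, PK) = 90.00° ✓; |PK| = 24.60 ✓; ∠(PK, KM) = 83.30° ✗; |KM| = 23.80 ✓.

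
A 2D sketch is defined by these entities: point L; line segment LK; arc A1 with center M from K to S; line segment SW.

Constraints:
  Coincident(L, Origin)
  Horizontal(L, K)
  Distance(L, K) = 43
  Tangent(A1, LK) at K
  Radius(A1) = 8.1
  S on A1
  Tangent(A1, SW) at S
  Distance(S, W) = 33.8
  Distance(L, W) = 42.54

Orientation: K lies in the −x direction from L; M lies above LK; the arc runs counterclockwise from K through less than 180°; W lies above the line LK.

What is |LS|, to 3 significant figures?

35.9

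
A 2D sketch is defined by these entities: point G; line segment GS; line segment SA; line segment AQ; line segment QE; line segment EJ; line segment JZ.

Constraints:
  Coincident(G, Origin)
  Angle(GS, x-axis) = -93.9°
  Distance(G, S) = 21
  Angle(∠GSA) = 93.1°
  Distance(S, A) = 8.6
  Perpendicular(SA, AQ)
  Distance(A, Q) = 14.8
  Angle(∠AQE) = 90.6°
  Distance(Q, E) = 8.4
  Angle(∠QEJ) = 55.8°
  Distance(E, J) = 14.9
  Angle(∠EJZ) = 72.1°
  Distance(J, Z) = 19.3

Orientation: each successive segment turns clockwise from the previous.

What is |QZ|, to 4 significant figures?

12.18

∠QEJ = 55.8° gives EJ at -124.4° from the x-axis; with |EJ| = 14.9, J = (-9.839, -18.36). ∠EJZ = 72.1° gives JZ at 127.7° from the x-axis; with |JZ| = 19.3, Z = (-21.64, -3.086). Then |QZ| = |Z − Q| = 12.18.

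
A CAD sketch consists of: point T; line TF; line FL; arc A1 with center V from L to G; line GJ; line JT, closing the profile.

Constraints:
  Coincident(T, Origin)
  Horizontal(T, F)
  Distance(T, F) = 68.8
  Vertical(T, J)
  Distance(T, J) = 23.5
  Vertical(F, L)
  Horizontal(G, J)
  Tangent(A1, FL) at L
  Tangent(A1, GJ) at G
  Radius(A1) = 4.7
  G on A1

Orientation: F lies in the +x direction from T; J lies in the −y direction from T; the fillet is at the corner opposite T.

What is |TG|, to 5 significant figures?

68.272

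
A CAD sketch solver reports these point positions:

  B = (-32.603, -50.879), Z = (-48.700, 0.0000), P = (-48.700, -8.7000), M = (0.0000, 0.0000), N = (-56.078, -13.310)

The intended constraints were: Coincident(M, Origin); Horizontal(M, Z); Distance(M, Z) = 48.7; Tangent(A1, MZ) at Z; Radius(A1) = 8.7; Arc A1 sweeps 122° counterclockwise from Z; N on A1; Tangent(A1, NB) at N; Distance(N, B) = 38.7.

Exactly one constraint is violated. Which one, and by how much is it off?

Distance(N, B) = 38.7 — off by 5.60.

M = (0.00, 0.00) ✓; M.y = 0.00, Z.y = 0.00 ✓; |MZ| = 48.70 ✓; ∠(PZ, ZM) = 90.00° ✓; |PZ| = 8.700 ✓; bearing(P→N) − bearing(P→Z) = 122.0° ✓; |PN| = 8.700 ✓; ∠(PN, NB) = 90.00° ✓; |NB| = 44.30 ✗.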